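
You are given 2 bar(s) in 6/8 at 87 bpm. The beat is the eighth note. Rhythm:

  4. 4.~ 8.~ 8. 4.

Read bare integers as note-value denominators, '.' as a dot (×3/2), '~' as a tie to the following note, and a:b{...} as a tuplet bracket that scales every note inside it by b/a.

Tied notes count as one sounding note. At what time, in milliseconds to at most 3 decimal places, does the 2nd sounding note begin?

note 2 onset = 3b = 2068.966ms

1. 0.0ms @ 0 + 2068.966ms (3)
2. 2068.966ms @ 3 + 4137.931ms (6)
3. 6206.897ms @ 9 + 2068.966ms (3)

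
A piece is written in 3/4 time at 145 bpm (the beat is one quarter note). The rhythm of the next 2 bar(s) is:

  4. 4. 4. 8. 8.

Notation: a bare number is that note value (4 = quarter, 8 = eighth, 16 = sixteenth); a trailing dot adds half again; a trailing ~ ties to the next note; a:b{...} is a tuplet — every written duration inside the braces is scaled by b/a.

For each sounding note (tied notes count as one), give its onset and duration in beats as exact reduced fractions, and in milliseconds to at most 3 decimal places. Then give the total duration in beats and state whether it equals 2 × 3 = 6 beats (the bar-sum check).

1) 0.0ms=0b +620.69ms=3/2b
2) 620.69ms=3/2b +620.69ms=3/2b
3) 1241.379ms=3b +620.69ms=3/2b
4) 1862.069ms=9/2b +310.345ms=3/4b
5) 2172.414ms=21/4b +310.345ms=3/4b
Σ=6b of 6 (145bpm 3/4) — PASS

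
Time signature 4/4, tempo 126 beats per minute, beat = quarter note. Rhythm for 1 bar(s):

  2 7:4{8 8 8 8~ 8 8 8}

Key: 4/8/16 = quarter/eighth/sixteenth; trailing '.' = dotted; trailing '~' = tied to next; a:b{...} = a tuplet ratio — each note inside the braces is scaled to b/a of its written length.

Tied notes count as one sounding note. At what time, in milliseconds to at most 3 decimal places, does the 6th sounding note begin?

note 6 onset = 24/7b = 1632.653ms

1. 0.0ms @ 0 + 952.381ms (2)
2. 952.381ms @ 2 + 136.054ms (2/7)
3. 1088.435ms @ 16/7 + 136.054ms (2/7)
4. 1224.49ms @ 18/7 + 136.054ms (2/7)
5. 1360.544ms @ 20/7 + 272.109ms (4/7)
6. 1632.653ms @ 24/7 + 136.054ms (2/7)
7. 1768.707ms @ 26/7 + 136.054ms (2/7)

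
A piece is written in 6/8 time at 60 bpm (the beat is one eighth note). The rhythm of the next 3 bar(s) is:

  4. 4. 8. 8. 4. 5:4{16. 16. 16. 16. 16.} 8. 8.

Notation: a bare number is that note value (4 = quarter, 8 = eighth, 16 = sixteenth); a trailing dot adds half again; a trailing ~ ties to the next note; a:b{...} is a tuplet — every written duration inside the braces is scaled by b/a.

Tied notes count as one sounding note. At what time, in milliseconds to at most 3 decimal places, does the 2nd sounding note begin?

1. 0.0ms @ 0 + 3000.0ms (3)
2. 3000.0ms @ 3 + 3000.0ms (3)
3. 6000.0ms @ 6 + 1500.0ms (3/2)
4. 7500.0ms @ 15/2 + 1500.0ms (3/2)
5. 9000.0ms @ 9 + 3000.0ms (3)
6. 12000.0ms @ 12 + 600.0ms (3/5)
7. 12600.0ms @ 63/5 + 600.0ms (3/5)
8. 13200.0ms @ 66/5 + 600.0ms (3/5)
9. 13800.0ms @ 69/5 + 600.0ms (3/5)
10. 14400.0ms @ 72/5 + 600.0ms (3/5)
11. 15000.0ms @ 15 + 1500.0ms (3/2)
12. 16500.0ms @ 33/2 + 1500.0ms (3/2)

note 2 onset = 3b = 3000.0ms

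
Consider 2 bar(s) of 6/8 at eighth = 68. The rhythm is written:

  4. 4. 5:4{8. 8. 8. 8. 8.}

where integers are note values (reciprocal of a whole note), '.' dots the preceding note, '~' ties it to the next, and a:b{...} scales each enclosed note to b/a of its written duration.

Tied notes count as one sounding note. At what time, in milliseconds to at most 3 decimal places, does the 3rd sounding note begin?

note 3 onset = 6b = 5294.118ms

1. 0.0ms @ 0 + 2647.059ms (3)
2. 2647.059ms @ 3 + 2647.059ms (3)
3. 5294.118ms @ 6 + 1058.824ms (6/5)
4. 6352.941ms @ 36/5 + 1058.824ms (6/5)
5. 7411.765ms @ 42/5 + 1058.824ms (6/5)
6. 8470.588ms @ 48/5 + 1058.824ms (6/5)
7. 9529.412ms @ 54/5 + 1058.824ms (6/5)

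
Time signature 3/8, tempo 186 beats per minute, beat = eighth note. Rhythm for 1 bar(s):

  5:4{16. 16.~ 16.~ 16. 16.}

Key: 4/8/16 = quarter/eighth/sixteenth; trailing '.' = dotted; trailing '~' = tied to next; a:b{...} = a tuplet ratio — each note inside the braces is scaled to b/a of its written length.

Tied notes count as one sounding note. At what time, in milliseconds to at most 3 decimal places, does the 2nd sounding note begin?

1. 0.0ms @ 0 + 193.548ms (3/5)
2. 193.548ms @ 3/5 + 580.645ms (9/5)
3. 774.194ms @ 12/5 + 193.548ms (3/5)

note 2 onset = 3/5b = 193.548ms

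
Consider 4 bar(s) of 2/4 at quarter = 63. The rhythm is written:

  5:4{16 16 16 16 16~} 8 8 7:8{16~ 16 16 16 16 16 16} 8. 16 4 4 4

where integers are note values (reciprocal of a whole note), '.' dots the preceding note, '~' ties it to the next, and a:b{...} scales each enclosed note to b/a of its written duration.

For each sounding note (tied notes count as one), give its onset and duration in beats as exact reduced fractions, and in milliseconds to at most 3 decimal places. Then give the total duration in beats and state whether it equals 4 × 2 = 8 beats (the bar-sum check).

1) 0.0ms=0b +190.476ms=1/5b
2) 190.476ms=1/5b +190.476ms=1/5b
3) 380.952ms=2/5b +190.476ms=1/5b
4) 571.429ms=3/5b +190.476ms=1/5b
5) 761.905ms=4/5b +666.667ms=7/10b
6) 1428.571ms=3/2b +476.19ms=1/2b
7) 1904.762ms=2b +544.218ms=4/7b
8) 2448.98ms=18/7b +272.109ms=2/7b
9) 2721.088ms=20/7b +272.109ms=2/7b
10) 2993.197ms=22/7b +272.109ms=2/7b
11) 3265.306ms=24/7b +272.109ms=2/7b
12) 3537.415ms=26/7b +272.109ms=2/7b
13) 3809.524ms=4b +714.286ms=3/4b
14) 4523.81ms=19/4b +238.095ms=1/4b
15) 4761.905ms=5b +952.381ms=1b
16) 5714.286ms=6b +952.381ms=1b
17) 6666.667ms=7b +952.381ms=1b
Σ=8b of 8 (63bpm 2/4) — PASS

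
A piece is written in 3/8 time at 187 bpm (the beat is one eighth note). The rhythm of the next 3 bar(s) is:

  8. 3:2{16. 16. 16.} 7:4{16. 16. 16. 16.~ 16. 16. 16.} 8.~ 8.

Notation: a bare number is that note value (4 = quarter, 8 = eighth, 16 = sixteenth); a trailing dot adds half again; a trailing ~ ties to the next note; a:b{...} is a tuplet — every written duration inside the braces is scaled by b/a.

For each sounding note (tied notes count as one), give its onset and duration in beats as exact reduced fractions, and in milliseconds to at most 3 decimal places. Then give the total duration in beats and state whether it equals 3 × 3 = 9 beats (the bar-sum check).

1) 0.0ms=0b +481.283ms=3/2b
2) 481.283ms=3/2b +160.428ms=1/2b
3) 641.711ms=2b +160.428ms=1/2b
4) 802.139ms=5/2b +160.428ms=1/2b
5) 962.567ms=3b +137.51ms=3/7b
6) 1100.076ms=24/7b +137.51ms=3/7b
7) 1237.586ms=27/7b +137.51ms=3/7b
8) 1375.095ms=30/7b +275.019ms=6/7b
9) 1650.115ms=36/7b +137.51ms=3/7b
10) 1787.624ms=39/7b +137.51ms=3/7b
11) 1925.134ms=6b +962.567ms=3b
Σ=9b of 9 (187bpm 3/8) — PASS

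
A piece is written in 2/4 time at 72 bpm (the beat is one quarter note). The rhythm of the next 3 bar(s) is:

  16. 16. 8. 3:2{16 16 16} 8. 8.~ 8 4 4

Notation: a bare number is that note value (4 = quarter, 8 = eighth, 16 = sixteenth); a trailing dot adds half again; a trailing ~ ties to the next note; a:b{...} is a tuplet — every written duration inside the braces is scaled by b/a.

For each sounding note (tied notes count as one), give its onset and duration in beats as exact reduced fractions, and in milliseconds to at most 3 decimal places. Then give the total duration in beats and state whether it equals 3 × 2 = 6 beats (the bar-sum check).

1) 0.0ms=0b +312.5ms=3/8b
2) 312.5ms=3/8b +312.5ms=3/8b
3) 625.0ms=3/4b +625.0ms=3/4b
4) 1250.0ms=3/2b +138.889ms=1/6b
5) 1388.889ms=5/3b +138.889ms=1/6b
6) 1527.778ms=11/6b +138.889ms=1/6b
7) 1666.667ms=2b +625.0ms=3/4b
8) 2291.667ms=11/4b +1041.667ms=5/4b
9) 3333.333ms=4b +833.333ms=1b
10) 4166.667ms=5b +833.333ms=1b
Σ=6b of 6 (72bpm 2/4) — PASS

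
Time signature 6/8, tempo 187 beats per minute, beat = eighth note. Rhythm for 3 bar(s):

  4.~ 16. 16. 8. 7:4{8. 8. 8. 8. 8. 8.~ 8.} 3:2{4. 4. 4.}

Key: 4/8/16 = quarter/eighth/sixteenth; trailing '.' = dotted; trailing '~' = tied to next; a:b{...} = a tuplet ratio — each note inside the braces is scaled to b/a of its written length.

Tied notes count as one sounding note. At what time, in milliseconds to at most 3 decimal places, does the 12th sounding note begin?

note 12 onset = 16b = 5133.69ms

1. 0.0ms @ 0 + 1203.209ms (15/4)
2. 1203.209ms @ 15/4 + 240.642ms (3/4)
3. 1443.85ms @ 9/2 + 481.283ms (3/2)
4. 1925.134ms @ 6 + 275.019ms (6/7)
5. 2200.153ms @ 48/7 + 275.019ms (6/7)
6. 2475.172ms @ 54/7 + 275.019ms (6/7)
7. 2750.191ms @ 60/7 + 275.019ms (6/7)
8. 3025.21ms @ 66/7 + 275.019ms (6/7)
9. 3300.229ms @ 72/7 + 550.038ms (12/7)
10. 3850.267ms @ 12 + 641.711ms (2)
11. 4491.979ms @ 14 + 641.711ms (2)
12. 5133.69ms @ 16 + 641.711ms (2)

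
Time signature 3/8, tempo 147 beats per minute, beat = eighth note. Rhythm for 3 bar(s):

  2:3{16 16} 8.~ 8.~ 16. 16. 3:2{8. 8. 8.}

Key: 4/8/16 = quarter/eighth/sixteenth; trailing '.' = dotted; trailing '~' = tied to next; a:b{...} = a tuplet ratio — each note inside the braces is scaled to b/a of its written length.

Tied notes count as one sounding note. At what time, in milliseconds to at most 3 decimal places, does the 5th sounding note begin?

1. 0.0ms @ 0 + 306.122ms (3/4)
2. 306.122ms @ 3/4 + 306.122ms (3/4)
3. 612.245ms @ 3/2 + 1530.612ms (15/4)
4. 2142.857ms @ 21/4 + 306.122ms (3/4)
5. 2448.98ms @ 6 + 408.163ms (1)
6. 2857.143ms @ 7 + 408.163ms (1)
7. 3265.306ms @ 8 + 408.163ms (1)

note 5 onset = 6b = 2448.98ms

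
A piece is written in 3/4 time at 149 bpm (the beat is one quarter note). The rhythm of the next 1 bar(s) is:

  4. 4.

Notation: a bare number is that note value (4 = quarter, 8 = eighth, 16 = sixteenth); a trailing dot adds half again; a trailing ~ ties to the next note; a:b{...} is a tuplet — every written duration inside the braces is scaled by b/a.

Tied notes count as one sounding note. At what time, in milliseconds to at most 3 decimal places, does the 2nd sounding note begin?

note 2 onset = 3/2b = 604.027ms

1. 0.0ms @ 0 + 604.027ms (3/2)
2. 604.027ms @ 3/2 + 604.027ms (3/2)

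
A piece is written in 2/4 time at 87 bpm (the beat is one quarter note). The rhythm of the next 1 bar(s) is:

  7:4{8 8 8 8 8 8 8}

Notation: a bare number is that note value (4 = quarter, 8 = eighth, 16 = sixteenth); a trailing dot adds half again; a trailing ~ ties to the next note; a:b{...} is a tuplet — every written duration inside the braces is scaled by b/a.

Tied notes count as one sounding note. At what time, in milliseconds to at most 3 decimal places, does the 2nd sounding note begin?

1. 0.0ms @ 0 + 197.044ms (2/7)
2. 197.044ms @ 2/7 + 197.044ms (2/7)
3. 394.089ms @ 4/7 + 197.044ms (2/7)
4. 591.133ms @ 6/7 + 197.044ms (2/7)
5. 788.177ms @ 8/7 + 197.044ms (2/7)
6. 985.222ms @ 10/7 + 197.044ms (2/7)
7. 1182.266ms @ 12/7 + 197.044ms (2/7)

note 2 onset = 2/7b = 197.044ms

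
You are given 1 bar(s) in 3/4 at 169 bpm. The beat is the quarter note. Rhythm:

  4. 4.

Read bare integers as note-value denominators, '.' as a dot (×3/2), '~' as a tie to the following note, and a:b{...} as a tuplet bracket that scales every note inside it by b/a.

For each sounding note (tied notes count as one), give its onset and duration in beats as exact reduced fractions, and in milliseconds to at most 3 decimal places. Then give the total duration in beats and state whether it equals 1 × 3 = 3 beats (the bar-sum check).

1) 0.0ms=0b +532.544ms=3/2b
2) 532.544ms=3/2b +532.544ms=3/2b
Σ=3b of 3 (169bpm 3/4) — PASS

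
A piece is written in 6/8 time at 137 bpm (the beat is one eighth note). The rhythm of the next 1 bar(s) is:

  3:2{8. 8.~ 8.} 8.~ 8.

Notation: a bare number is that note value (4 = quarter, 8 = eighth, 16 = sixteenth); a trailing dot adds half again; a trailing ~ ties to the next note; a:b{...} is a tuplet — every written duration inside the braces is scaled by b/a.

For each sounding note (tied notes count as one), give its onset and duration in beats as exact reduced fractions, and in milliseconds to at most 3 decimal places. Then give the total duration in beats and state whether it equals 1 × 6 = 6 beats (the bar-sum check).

1) 0.0ms=0b +437.956ms=1b
2) 437.956ms=1b +875.912ms=2b
3) 1313.869ms=3b +1313.869ms=3b
Σ=6b of 6 (137bpm 6/8) — PASS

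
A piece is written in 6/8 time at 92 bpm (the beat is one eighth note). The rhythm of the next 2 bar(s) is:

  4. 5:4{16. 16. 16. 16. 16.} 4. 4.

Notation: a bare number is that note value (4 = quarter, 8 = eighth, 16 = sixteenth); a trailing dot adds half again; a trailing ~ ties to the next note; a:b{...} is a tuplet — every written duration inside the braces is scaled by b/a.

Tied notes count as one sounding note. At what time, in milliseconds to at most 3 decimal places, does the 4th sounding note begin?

1. 0.0ms @ 0 + 1956.522ms (3)
2. 1956.522ms @ 3 + 391.304ms (3/5)
3. 2347.826ms @ 18/5 + 391.304ms (3/5)
4. 2739.13ms @ 21/5 + 391.304ms (3/5)
5. 3130.435ms @ 24/5 + 391.304ms (3/5)
6. 3521.739ms @ 27/5 + 391.304ms (3/5)
7. 3913.043ms @ 6 + 1956.522ms (3)
8. 5869.565ms @ 9 + 1956.522ms (3)

note 4 onset = 21/5b = 2739.13ms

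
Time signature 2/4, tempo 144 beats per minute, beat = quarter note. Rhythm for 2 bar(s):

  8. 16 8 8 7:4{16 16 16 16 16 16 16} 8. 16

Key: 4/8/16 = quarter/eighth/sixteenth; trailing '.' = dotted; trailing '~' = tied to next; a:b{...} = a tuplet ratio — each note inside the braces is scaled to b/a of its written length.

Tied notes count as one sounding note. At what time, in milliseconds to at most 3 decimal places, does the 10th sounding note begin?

1. 0.0ms @ 0 + 312.5ms (3/4)
2. 312.5ms @ 3/4 + 104.167ms (1/4)
3. 416.667ms @ 1 + 208.333ms (1/2)
4. 625.0ms @ 3/2 + 208.333ms (1/2)
5. 833.333ms @ 2 + 59.524ms (1/7)
6. 892.857ms @ 15/7 + 59.524ms (1/7)
7. 952.381ms @ 16/7 + 59.524ms (1/7)
8. 1011.905ms @ 17/7 + 59.524ms (1/7)
9. 1071.429ms @ 18/7 + 59.524ms (1/7)
10. 1130.952ms @ 19/7 + 59.524ms (1/7)
11. 1190.476ms @ 20/7 + 59.524ms (1/7)
12. 1250.0ms @ 3 + 312.5ms (3/4)
13. 1562.5ms @ 15/4 + 104.167ms (1/4)

note 10 onset = 19/7b = 1130.952ms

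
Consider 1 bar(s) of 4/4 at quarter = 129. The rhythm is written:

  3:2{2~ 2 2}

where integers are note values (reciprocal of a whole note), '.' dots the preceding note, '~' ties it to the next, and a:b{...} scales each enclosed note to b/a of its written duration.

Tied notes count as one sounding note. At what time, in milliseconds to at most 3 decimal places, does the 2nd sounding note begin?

1. 0.0ms @ 0 + 1240.31ms (8/3)
2. 1240.31ms @ 8/3 + 620.155ms (4/3)

note 2 onset = 8/3b = 1240.31ms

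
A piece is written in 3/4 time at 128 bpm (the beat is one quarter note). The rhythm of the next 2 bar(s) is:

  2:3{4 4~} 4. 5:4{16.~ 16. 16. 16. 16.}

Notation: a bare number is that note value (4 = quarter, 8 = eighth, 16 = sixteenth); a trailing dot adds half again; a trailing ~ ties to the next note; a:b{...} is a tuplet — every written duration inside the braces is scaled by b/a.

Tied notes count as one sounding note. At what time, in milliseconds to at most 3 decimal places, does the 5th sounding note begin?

1. 0.0ms @ 0 + 703.125ms (3/2)
2. 703.125ms @ 3/2 + 1406.25ms (3)
3. 2109.375ms @ 9/2 + 281.25ms (3/5)
4. 2390.625ms @ 51/10 + 140.625ms (3/10)
5. 2531.25ms @ 27/5 + 140.625ms (3/10)
6. 2671.875ms @ 57/10 + 140.625ms (3/10)

note 5 onset = 27/5b = 2531.25ms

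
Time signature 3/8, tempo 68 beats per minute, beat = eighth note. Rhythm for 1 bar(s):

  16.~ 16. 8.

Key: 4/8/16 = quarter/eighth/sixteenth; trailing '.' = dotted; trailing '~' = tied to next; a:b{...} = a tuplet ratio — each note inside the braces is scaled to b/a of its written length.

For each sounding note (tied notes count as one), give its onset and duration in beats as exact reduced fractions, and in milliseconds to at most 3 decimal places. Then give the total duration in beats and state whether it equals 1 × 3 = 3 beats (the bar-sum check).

1) 0.0ms=0b +1323.529ms=3/2b
2) 1323.529ms=3/2b +1323.529ms=3/2b
Σ=3b of 3 (68bpm 3/8) — PASS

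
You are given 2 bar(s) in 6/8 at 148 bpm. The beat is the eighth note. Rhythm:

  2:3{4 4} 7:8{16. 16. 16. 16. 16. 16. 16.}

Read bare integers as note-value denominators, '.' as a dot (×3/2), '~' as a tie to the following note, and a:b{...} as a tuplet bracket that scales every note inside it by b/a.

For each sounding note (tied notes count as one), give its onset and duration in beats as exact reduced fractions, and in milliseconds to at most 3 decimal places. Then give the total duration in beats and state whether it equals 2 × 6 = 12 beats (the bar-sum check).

1) 0.0ms=0b +1216.216ms=3b
2) 1216.216ms=3b +1216.216ms=3b
3) 2432.432ms=6b +347.49ms=6/7b
4) 2779.923ms=48/7b +347.49ms=6/7b
5) 3127.413ms=54/7b +347.49ms=6/7b
6) 3474.903ms=60/7b +347.49ms=6/7b
7) 3822.394ms=66/7b +347.49ms=6/7b
8) 4169.884ms=72/7b +347.49ms=6/7b
9) 4517.375ms=78/7b +347.49ms=6/7b
Σ=12b of 12 (148bpm 6/8) — PASS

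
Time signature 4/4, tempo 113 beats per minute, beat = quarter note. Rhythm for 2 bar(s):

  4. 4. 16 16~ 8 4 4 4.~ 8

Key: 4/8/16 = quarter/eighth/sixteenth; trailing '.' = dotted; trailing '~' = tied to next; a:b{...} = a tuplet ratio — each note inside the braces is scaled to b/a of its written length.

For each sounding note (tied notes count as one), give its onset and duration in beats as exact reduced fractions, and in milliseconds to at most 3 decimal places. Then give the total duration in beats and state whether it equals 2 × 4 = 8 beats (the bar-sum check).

1) 0.0ms=0b +796.46ms=3/2b
2) 796.46ms=3/2b +796.46ms=3/2b
3) 1592.92ms=3b +132.743ms=1/4b
4) 1725.664ms=13/4b +398.23ms=3/4b
5) 2123.894ms=4b +530.973ms=1b
6) 2654.867ms=5b +530.973ms=1b
7) 3185.841ms=6b +1061.947ms=2b
Σ=8b of 8 (113bpm 4/4) — PASS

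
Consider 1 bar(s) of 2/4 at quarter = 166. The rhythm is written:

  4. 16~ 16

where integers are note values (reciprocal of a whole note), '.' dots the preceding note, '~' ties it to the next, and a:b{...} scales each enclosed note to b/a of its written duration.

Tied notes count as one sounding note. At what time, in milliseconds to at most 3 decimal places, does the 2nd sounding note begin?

1. 0.0ms @ 0 + 542.169ms (3/2)
2. 542.169ms @ 3/2 + 180.723ms (1/2)

note 2 onset = 3/2b = 542.169ms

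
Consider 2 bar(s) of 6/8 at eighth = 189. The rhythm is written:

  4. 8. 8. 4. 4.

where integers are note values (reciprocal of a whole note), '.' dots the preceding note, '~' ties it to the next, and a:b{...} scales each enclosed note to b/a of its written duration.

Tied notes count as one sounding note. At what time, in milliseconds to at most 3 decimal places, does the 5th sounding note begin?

note 5 onset = 9b = 2857.143ms

1. 0.0ms @ 0 + 952.381ms (3)
2. 952.381ms @ 3 + 476.19ms (3/2)
3. 1428.571ms @ 9/2 + 476.19ms (3/2)
4. 1904.762ms @ 6 + 952.381ms (3)
5. 2857.143ms @ 9 + 952.381ms (3)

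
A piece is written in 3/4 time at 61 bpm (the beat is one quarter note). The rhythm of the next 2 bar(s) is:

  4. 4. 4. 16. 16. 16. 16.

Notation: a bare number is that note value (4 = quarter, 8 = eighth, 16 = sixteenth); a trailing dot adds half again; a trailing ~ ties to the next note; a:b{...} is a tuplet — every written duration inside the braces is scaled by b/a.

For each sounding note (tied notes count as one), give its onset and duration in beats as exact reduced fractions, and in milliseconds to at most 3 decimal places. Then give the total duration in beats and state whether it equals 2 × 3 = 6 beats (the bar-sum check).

1) 0.0ms=0b +1475.41ms=3/2b
2) 1475.41ms=3/2b +1475.41ms=3/2b
3) 2950.82ms=3b +1475.41ms=3/2b
4) 4426.23ms=9/2b +368.852ms=3/8b
5) 4795.082ms=39/8b +368.852ms=3/8b
6) 5163.934ms=21/4b +368.852ms=3/8b
7) 5532.787ms=45/8b +368.852ms=3/8b
Σ=6b of 6 (61bpm 3/4) — PASS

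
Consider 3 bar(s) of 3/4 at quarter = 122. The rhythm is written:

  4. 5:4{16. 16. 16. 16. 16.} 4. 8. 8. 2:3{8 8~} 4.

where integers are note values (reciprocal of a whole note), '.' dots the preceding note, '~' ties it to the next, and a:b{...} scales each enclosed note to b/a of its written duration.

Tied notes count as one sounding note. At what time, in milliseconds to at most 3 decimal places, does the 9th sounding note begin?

note 9 onset = 21/4b = 2581.967ms

1. 0.0ms @ 0 + 737.705ms (3/2)
2. 737.705ms @ 3/2 + 147.541ms (3/10)
3. 885.246ms @ 9/5 + 147.541ms (3/10)
4. 1032.787ms @ 21/10 + 147.541ms (3/10)
5. 1180.328ms @ 12/5 + 147.541ms (3/10)
6. 1327.869ms @ 27/10 + 147.541ms (3/10)
7. 1475.41ms @ 3 + 737.705ms (3/2)
8. 2213.115ms @ 9/2 + 368.852ms (3/4)
9. 2581.967ms @ 21/4 + 368.852ms (3/4)
10. 2950.82ms @ 6 + 368.852ms (3/4)
11. 3319.672ms @ 27/4 + 1106.557ms (9/4)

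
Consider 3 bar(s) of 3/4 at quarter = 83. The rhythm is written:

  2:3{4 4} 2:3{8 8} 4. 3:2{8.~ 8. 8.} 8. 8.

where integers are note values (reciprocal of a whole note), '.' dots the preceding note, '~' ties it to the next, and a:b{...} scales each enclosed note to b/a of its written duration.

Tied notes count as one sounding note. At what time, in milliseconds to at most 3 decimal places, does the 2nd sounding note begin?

note 2 onset = 3/2b = 1084.337ms

1. 0.0ms @ 0 + 1084.337ms (3/2)
2. 1084.337ms @ 3/2 + 1084.337ms (3/2)
3. 2168.675ms @ 3 + 542.169ms (3/4)
4. 2710.843ms @ 15/4 + 542.169ms (3/4)
5. 3253.012ms @ 9/2 + 1084.337ms (3/2)
6. 4337.349ms @ 6 + 722.892ms (1)
7. 5060.241ms @ 7 + 361.446ms (1/2)
8. 5421.687ms @ 15/2 + 542.169ms (3/4)
9. 5963.855ms @ 33/4 + 542.169ms (3/4)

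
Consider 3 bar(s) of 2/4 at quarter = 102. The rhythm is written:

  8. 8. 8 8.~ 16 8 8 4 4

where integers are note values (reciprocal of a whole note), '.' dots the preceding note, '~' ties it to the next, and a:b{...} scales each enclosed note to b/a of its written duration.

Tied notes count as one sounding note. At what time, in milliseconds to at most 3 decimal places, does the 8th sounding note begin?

1. 0.0ms @ 0 + 441.176ms (3/4)
2. 441.176ms @ 3/4 + 441.176ms (3/4)
3. 882.353ms @ 3/2 + 294.118ms (1/2)
4. 1176.471ms @ 2 + 588.235ms (1)
5. 1764.706ms @ 3 + 294.118ms (1/2)
6. 2058.824ms @ 7/2 + 294.118ms (1/2)
7. 2352.941ms @ 4 + 588.235ms (1)
8. 2941.176ms @ 5 + 588.235ms (1)

note 8 onset = 5b = 2941.176ms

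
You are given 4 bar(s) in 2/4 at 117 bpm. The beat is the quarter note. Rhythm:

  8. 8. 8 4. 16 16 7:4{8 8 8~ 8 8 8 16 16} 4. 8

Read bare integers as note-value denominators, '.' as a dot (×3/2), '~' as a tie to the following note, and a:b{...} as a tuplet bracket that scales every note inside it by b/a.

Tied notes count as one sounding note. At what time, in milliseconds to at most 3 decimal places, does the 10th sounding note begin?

note 10 onset = 36/7b = 2637.363ms

1. 0.0ms @ 0 + 384.615ms (3/4)
2. 384.615ms @ 3/4 + 384.615ms (3/4)
3. 769.231ms @ 3/2 + 256.41ms (1/2)
4. 1025.641ms @ 2 + 769.231ms (3/2)
5. 1794.872ms @ 7/2 + 128.205ms (1/4)
6. 1923.077ms @ 15/4 + 128.205ms (1/4)
7. 2051.282ms @ 4 + 146.52ms (2/7)
8. 2197.802ms @ 30/7 + 146.52ms (2/7)
9. 2344.322ms @ 32/7 + 293.04ms (4/7)
10. 2637.363ms @ 36/7 + 146.52ms (2/7)
11. 2783.883ms @ 38/7 + 146.52ms (2/7)
12. 2930.403ms @ 40/7 + 73.26ms (1/7)
13. 3003.663ms @ 41/7 + 73.26ms (1/7)
14. 3076.923ms @ 6 + 769.231ms (3/2)
15. 3846.154ms @ 15/2 + 256.41ms (1/2)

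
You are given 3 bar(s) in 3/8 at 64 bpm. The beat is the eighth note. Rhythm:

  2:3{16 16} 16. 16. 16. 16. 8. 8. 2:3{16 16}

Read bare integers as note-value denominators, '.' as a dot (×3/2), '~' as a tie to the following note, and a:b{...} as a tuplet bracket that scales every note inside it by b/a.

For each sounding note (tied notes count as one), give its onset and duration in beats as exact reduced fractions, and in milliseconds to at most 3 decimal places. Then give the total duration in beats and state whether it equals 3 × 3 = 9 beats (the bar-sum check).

1) 0.0ms=0b +703.125ms=3/4b
2) 703.125ms=3/4b +703.125ms=3/4b
3) 1406.25ms=3/2b +703.125ms=3/4b
4) 2109.375ms=9/4b +703.125ms=3/4b
5) 2812.5ms=3b +703.125ms=3/4b
6) 3515.625ms=15/4b +703.125ms=3/4b
7) 4218.75ms=9/2b +1406.25ms=3/2b
8) 5625.0ms=6b +1406.25ms=3/2b
9) 7031.25ms=15/2b +703.125ms=3/4b
10) 7734.375ms=33/4b +703.125ms=3/4b
Σ=9b of 9 (64bpm 3/8) — PASS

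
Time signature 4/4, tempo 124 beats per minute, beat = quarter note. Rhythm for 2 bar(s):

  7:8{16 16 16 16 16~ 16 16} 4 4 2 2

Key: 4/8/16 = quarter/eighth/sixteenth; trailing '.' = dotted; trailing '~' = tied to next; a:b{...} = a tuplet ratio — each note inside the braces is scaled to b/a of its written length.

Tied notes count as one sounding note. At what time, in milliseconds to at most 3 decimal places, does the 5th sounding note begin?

note 5 onset = 8/7b = 552.995ms

1. 0.0ms @ 0 + 138.249ms (2/7)
2. 138.249ms @ 2/7 + 138.249ms (2/7)
3. 276.498ms @ 4/7 + 138.249ms (2/7)
4. 414.747ms @ 6/7 + 138.249ms (2/7)
5. 552.995ms @ 8/7 + 276.498ms (4/7)
6. 829.493ms @ 12/7 + 138.249ms (2/7)
7. 967.742ms @ 2 + 483.871ms (1)
8. 1451.613ms @ 3 + 483.871ms (1)
9. 1935.484ms @ 4 + 967.742ms (2)
10. 2903.226ms @ 6 + 967.742ms (2)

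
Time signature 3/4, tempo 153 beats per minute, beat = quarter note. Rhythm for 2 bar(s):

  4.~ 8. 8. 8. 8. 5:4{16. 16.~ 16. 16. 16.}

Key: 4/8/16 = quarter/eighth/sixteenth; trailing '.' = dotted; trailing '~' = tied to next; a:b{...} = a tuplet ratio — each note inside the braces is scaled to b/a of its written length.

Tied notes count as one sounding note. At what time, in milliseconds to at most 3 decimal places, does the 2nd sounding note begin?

1. 0.0ms @ 0 + 882.353ms (9/4)
2. 882.353ms @ 9/4 + 294.118ms (3/4)
3. 1176.471ms @ 3 + 294.118ms (3/4)
4. 1470.588ms @ 15/4 + 294.118ms (3/4)
5. 1764.706ms @ 9/2 + 117.647ms (3/10)
6. 1882.353ms @ 24/5 + 235.294ms (3/5)
7. 2117.647ms @ 27/5 + 117.647ms (3/10)
8. 2235.294ms @ 57/10 + 117.647ms (3/10)

note 2 onset = 9/4b = 882.353ms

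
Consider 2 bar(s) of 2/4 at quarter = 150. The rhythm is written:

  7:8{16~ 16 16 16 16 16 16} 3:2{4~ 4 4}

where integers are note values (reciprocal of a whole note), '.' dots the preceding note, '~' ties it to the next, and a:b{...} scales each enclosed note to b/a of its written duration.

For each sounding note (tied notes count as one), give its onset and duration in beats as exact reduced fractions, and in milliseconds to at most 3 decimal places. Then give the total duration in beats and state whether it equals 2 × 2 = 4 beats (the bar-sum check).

1) 0.0ms=0b +228.571ms=4/7b
2) 228.571ms=4/7b +114.286ms=2/7b
3) 342.857ms=6/7b +114.286ms=2/7b
4) 457.143ms=8/7b +114.286ms=2/7b
5) 571.429ms=10/7b +114.286ms=2/7b
6) 685.714ms=12/7b +114.286ms=2/7b
7) 800.0ms=2b +533.333ms=4/3b
8) 1333.333ms=10/3b +266.667ms=2/3b
Σ=4b of 4 (150bpm 2/4) — PASS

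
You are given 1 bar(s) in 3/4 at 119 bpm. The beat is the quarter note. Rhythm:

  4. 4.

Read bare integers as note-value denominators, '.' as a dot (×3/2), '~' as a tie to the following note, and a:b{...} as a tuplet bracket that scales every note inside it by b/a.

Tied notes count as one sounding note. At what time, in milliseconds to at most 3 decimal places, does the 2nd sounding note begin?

note 2 onset = 3/2b = 756.303ms

1. 0.0ms @ 0 + 756.303ms (3/2)
2. 756.303ms @ 3/2 + 756.303ms (3/2)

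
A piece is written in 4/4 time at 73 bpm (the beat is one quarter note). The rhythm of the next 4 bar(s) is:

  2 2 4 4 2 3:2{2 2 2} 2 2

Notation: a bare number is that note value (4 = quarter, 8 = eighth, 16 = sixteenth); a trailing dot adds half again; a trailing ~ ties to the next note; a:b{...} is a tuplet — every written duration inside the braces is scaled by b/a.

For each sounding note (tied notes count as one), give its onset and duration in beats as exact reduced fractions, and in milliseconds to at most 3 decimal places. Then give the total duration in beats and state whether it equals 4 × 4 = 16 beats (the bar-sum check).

1) 0.0ms=0b +1643.836ms=2b
2) 1643.836ms=2b +1643.836ms=2b
3) 3287.671ms=4b +821.918ms=1b
4) 4109.589ms=5b +821.918ms=1b
5) 4931.507ms=6b +1643.836ms=2b
6) 6575.342ms=8b +1095.89ms=4/3b
7) 7671.233ms=28/3b +1095.89ms=4/3b
8) 8767.123ms=32/3b +1095.89ms=4/3b
9) 9863.014ms=12b +1643.836ms=2b
10) 11506.849ms=14b +1643.836ms=2b
Σ=16b of 16 (73bpm 4/4) — PASS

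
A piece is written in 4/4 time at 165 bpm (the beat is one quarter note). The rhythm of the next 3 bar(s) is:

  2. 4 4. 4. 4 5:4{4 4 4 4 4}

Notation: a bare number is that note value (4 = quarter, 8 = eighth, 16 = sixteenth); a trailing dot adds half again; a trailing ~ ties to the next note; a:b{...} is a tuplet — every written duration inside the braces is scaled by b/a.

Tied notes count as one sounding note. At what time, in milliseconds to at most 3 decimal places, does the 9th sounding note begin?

note 9 onset = 52/5b = 3781.818ms

1. 0.0ms @ 0 + 1090.909ms (3)
2. 1090.909ms @ 3 + 363.636ms (1)
3. 1454.545ms @ 4 + 545.455ms (3/2)
4. 2000.0ms @ 11/2 + 545.455ms (3/2)
5. 2545.455ms @ 7 + 363.636ms (1)
6. 2909.091ms @ 8 + 290.909ms (4/5)
7. 3200.0ms @ 44/5 + 290.909ms (4/5)
8. 3490.909ms @ 48/5 + 290.909ms (4/5)
9. 3781.818ms @ 52/5 + 290.909ms (4/5)
10. 4072.727ms @ 56/5 + 290.909ms (4/5)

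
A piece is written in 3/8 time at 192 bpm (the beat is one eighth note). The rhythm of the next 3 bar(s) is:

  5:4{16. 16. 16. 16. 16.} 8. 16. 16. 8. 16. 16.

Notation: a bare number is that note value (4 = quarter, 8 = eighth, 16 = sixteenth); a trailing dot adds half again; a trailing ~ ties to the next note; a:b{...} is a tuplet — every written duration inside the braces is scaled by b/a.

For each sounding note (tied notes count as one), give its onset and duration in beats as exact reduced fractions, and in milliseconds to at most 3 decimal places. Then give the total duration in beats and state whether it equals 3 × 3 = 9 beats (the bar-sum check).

1) 0.0ms=0b +187.5ms=3/5b
2) 187.5ms=3/5b +187.5ms=3/5b
3) 375.0ms=6/5b +187.5ms=3/5b
4) 562.5ms=9/5b +187.5ms=3/5b
5) 750.0ms=12/5b +187.5ms=3/5b
6) 937.5ms=3b +468.75ms=3/2b
7) 1406.25ms=9/2b +234.375ms=3/4b
8) 1640.625ms=21/4b +234.375ms=3/4b
9) 1875.0ms=6b +468.75ms=3/2b
10) 2343.75ms=15/2b +234.375ms=3/4b
11) 2578.125ms=33/4b +234.375ms=3/4b
Σ=9b of 9 (192bpm 3/8) — PASS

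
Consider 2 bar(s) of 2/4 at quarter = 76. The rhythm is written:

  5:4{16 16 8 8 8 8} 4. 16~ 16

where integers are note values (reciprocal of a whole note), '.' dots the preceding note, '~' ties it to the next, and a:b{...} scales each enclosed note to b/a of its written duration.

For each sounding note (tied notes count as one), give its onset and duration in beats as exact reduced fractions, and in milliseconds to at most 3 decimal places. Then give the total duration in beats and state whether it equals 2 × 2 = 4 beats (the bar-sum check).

1) 0.0ms=0b +157.895ms=1/5b
2) 157.895ms=1/5b +157.895ms=1/5b
3) 315.789ms=2/5b +315.789ms=2/5b
4) 631.579ms=4/5b +315.789ms=2/5b
5) 947.368ms=6/5b +315.789ms=2/5b
6) 1263.158ms=8/5b +315.789ms=2/5b
7) 1578.947ms=2b +1184.211ms=3/2b
8) 2763.158ms=7/2b +394.737ms=1/2b
Σ=4b of 4 (76bpm 2/4) — PASS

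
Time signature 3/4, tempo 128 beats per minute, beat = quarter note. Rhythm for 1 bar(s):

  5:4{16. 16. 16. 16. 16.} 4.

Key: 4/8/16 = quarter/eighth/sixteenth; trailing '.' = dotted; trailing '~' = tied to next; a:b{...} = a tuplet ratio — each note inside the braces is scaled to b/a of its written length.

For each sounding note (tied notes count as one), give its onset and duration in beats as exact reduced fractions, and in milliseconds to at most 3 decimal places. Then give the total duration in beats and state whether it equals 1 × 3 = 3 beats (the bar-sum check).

1) 0.0ms=0b +140.625ms=3/10b
2) 140.625ms=3/10b +140.625ms=3/10b
3) 281.25ms=3/5b +140.625ms=3/10b
4) 421.875ms=9/10b +140.625ms=3/10b
5) 562.5ms=6/5b +140.625ms=3/10b
6) 703.125ms=3/2b +703.125ms=3/2b
Σ=3b of 3 (128bpm 3/4) — PASS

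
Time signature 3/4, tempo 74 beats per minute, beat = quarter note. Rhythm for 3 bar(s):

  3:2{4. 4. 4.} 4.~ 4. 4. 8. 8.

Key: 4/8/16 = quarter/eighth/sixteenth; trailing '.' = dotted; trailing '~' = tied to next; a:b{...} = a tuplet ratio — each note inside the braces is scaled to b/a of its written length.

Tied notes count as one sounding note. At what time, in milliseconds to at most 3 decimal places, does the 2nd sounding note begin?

1. 0.0ms @ 0 + 810.811ms (1)
2. 810.811ms @ 1 + 810.811ms (1)
3. 1621.622ms @ 2 + 810.811ms (1)
4. 2432.432ms @ 3 + 2432.432ms (3)
5. 4864.865ms @ 6 + 1216.216ms (3/2)
6. 6081.081ms @ 15/2 + 608.108ms (3/4)
7. 6689.189ms @ 33/4 + 608.108ms (3/4)

note 2 onset = 1b = 810.811ms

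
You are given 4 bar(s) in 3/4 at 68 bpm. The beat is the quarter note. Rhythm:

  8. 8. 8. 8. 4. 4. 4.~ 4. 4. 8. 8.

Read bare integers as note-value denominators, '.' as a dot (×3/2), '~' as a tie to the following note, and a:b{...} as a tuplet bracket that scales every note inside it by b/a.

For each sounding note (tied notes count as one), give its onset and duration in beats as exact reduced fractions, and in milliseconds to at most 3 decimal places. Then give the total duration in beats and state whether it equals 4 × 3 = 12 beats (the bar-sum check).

1) 0.0ms=0b +661.765ms=3/4b
2) 661.765ms=3/4b +661.765ms=3/4b
3) 1323.529ms=3/2b +661.765ms=3/4b
4) 1985.294ms=9/4b +661.765ms=3/4b
5) 2647.059ms=3b +1323.529ms=3/2b
6) 3970.588ms=9/2b +1323.529ms=3/2b
7) 5294.118ms=6b +2647.059ms=3b
8) 7941.176ms=9b +1323.529ms=3/2b
9) 9264.706ms=21/2b +661.765ms=3/4b
10) 9926.471ms=45/4b +661.765ms=3/4b
Σ=12b of 12 (68bpm 3/4) — PASS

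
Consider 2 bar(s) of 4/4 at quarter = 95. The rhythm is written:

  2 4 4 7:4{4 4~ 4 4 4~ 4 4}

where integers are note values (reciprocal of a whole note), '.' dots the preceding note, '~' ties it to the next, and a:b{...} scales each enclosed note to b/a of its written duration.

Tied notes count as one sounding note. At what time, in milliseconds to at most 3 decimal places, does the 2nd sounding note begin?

1. 0.0ms @ 0 + 1263.158ms (2)
2. 1263.158ms @ 2 + 631.579ms (1)
3. 1894.737ms @ 3 + 631.579ms (1)
4. 2526.316ms @ 4 + 360.902ms (4/7)
5. 2887.218ms @ 32/7 + 721.805ms (8/7)
6. 3609.023ms @ 40/7 + 360.902ms (4/7)
7. 3969.925ms @ 44/7 + 721.805ms (8/7)
8. 4691.729ms @ 52/7 + 360.902ms (4/7)

note 2 onset = 2b = 1263.158ms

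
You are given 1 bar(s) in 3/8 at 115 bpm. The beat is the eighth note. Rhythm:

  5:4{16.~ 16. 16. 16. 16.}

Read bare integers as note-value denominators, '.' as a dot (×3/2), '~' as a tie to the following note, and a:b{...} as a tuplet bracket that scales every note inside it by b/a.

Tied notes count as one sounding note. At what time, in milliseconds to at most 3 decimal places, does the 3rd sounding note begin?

1. 0.0ms @ 0 + 626.087ms (6/5)
2. 626.087ms @ 6/5 + 313.043ms (3/5)
3. 939.13ms @ 9/5 + 313.043ms (3/5)
4. 1252.174ms @ 12/5 + 313.043ms (3/5)

note 3 onset = 9/5b = 939.13ms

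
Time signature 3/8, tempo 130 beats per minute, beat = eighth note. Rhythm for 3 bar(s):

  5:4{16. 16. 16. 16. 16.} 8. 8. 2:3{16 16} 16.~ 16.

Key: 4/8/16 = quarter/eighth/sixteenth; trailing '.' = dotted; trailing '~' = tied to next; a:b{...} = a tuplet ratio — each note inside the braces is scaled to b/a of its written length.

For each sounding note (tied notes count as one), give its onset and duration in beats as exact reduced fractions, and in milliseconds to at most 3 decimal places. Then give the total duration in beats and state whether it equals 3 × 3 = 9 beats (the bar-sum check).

1) 0.0ms=0b +276.923ms=3/5b
2) 276.923ms=3/5b +276.923ms=3/5b
3) 553.846ms=6/5b +276.923ms=3/5b
4) 830.769ms=9/5b +276.923ms=3/5b
5) 1107.692ms=12/5b +276.923ms=3/5b
6) 1384.615ms=3b +692.308ms=3/2b
7) 2076.923ms=9/2b +692.308ms=3/2b
8) 2769.231ms=6b +346.154ms=3/4b
9) 3115.385ms=27/4b +346.154ms=3/4b
10) 3461.538ms=15/2b +692.308ms=3/2b
Σ=9b of 9 (130bpm 3/8) — PASS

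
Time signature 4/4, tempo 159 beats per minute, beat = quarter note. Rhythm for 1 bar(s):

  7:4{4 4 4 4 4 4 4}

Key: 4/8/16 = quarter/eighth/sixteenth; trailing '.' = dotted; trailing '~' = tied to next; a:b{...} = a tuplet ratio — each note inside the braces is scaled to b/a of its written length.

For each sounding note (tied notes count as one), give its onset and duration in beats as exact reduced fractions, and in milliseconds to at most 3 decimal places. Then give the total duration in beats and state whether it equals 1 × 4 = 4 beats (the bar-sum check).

1) 0.0ms=0b +215.633ms=4/7b
2) 215.633ms=4/7b +215.633ms=4/7b
3) 431.267ms=8/7b +215.633ms=4/7b
4) 646.9ms=12/7b +215.633ms=4/7b
5) 862.534ms=16/7b +215.633ms=4/7b
6) 1078.167ms=20/7b +215.633ms=4/7b
7) 1293.801ms=24/7b +215.633ms=4/7b
Σ=4b of 4 (159bpm 4/4) — PASS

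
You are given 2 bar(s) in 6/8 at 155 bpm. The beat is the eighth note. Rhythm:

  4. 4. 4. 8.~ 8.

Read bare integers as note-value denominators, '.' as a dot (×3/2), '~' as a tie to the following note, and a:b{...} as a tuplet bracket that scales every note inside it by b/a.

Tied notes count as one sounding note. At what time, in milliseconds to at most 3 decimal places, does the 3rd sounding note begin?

note 3 onset = 6b = 2322.581ms

1. 0.0ms @ 0 + 1161.29ms (3)
2. 1161.29ms @ 3 + 1161.29ms (3)
3. 2322.581ms @ 6 + 1161.29ms (3)
4. 3483.871ms @ 9 + 1161.29ms (3)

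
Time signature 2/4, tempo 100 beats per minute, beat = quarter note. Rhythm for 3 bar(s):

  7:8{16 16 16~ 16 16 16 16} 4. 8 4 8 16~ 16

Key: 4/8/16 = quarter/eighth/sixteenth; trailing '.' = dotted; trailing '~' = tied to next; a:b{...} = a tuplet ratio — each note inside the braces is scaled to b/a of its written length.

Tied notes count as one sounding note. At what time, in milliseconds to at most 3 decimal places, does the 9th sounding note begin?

1. 0.0ms @ 0 + 171.429ms (2/7)
2. 171.429ms @ 2/7 + 171.429ms (2/7)
3. 342.857ms @ 4/7 + 342.857ms (4/7)
4. 685.714ms @ 8/7 + 171.429ms (2/7)
5. 857.143ms @ 10/7 + 171.429ms (2/7)
6. 1028.571ms @ 12/7 + 171.429ms (2/7)
7. 1200.0ms @ 2 + 900.0ms (3/2)
8. 2100.0ms @ 7/2 + 300.0ms (1/2)
9. 2400.0ms @ 4 + 600.0ms (1)
10. 3000.0ms @ 5 + 300.0ms (1/2)
11. 3300.0ms @ 11/2 + 300.0ms (1/2)

note 9 onset = 4b = 2400.0ms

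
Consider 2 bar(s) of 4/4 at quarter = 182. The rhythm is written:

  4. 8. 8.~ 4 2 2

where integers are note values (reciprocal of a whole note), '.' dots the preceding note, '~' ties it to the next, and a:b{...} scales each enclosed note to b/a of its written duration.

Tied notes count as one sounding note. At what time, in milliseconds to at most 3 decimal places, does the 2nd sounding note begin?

note 2 onset = 3/2b = 494.505ms

1. 0.0ms @ 0 + 494.505ms (3/2)
2. 494.505ms @ 3/2 + 247.253ms (3/4)
3. 741.758ms @ 9/4 + 576.923ms (7/4)
4. 1318.681ms @ 4 + 659.341ms (2)
5. 1978.022ms @ 6 + 659.341ms (2)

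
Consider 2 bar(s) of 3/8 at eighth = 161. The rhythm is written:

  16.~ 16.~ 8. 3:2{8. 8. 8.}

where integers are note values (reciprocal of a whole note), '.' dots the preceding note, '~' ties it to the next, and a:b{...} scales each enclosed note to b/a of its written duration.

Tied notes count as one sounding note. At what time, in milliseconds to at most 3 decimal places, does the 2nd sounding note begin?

1. 0.0ms @ 0 + 1118.012ms (3)
2. 1118.012ms @ 3 + 372.671ms (1)
3. 1490.683ms @ 4 + 372.671ms (1)
4. 1863.354ms @ 5 + 372.671ms (1)

note 2 onset = 3b = 1118.012ms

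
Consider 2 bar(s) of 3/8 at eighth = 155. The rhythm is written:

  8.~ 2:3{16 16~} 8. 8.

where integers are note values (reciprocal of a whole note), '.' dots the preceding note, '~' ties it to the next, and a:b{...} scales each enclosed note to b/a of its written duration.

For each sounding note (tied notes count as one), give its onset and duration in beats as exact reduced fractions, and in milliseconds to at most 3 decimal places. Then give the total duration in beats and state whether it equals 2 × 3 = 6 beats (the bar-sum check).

1) 0.0ms=0b +870.968ms=9/4b
2) 870.968ms=9/4b +870.968ms=9/4b
3) 1741.935ms=9/2b +580.645ms=3/2b
Σ=6b of 6 (155bpm 3/8) — PASS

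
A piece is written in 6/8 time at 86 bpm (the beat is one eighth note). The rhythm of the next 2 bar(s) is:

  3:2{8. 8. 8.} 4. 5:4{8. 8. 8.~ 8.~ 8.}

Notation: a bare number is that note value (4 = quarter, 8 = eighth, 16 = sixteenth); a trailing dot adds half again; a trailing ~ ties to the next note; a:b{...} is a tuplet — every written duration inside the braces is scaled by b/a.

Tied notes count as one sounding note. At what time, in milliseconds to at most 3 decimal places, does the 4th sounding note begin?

note 4 onset = 3b = 2093.023ms

1. 0.0ms @ 0 + 697.674ms (1)
2. 697.674ms @ 1 + 697.674ms (1)
3. 1395.349ms @ 2 + 697.674ms (1)
4. 2093.023ms @ 3 + 2093.023ms (3)
5. 4186.047ms @ 6 + 837.209ms (6/5)
6. 5023.256ms @ 36/5 + 837.209ms (6/5)
7. 5860.465ms @ 42/5 + 2511.628ms (18/5)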